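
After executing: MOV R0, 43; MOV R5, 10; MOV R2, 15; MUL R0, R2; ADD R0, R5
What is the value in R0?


Register state trace:
  MOV R0, 43  → R0 = 43
  MOV R5, 10  → R5 = 10
  MOV R2, 15  → R2 = 15
  MUL R0, R2  → R0 = 43 * 15 = 645
  ADD R0, R5  → R0 = 645 + 10 = 655
Final: R0 = 655

655


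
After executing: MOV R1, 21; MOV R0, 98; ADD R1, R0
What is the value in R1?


Register state trace:
  MOV R1, 21  → R1 = 21
  MOV R0, 98  → R0 = 98
  ADD R1, R0  → R1 = 21 + 98 = 119
Final: R1 = 119

119


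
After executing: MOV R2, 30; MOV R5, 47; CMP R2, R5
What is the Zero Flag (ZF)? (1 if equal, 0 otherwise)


Register state trace:
  MOV R2, 30  → R2 = 30
  MOV R5, 47  → R5 = 47
  CMP R2, R5  → computes 30 - 47 = -17
  Result is nonzero, so values are not equal
ZF = 0

0


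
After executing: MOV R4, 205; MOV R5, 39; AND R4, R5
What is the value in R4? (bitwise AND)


Register state trace:
  MOV R4, 205  → R4 = 205 (0b11001101)
  MOV R5, 39  → R5 = 39 (0b00100111)
  AND R4, R5  → R4 = 205 AND 39 = 5 (0b00000101)
Final: R4 = 5

5


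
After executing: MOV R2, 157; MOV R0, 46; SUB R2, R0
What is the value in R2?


Register state trace:
  MOV R2, 157  → R2 = 157
  MOV R0, 46  → R0 = 46
  SUB R2, R0  → R2 = 157 - 46 = 111
Final: R2 = 111

111


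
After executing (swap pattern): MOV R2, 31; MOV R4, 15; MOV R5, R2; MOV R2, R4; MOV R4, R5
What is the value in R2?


Register state trace (swap pattern):
  MOV R2, 31  → R2 = 31
  MOV R4, 15  → R4 = 15
  MOV R5, R2  → R5 = 31  (save R2)
  MOV R2, R4  → R2 = 15  (R2 gets R4's value)
  MOV R4, R5  → R4 = 31  (R4 gets saved value)
Final: R2 = 15

15


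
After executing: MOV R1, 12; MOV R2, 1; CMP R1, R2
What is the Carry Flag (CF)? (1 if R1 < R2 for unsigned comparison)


Register state trace:
  MOV R1, 12  → R1 = 12
  MOV R2, 1  → R2 = 1
  CMP R1, R2  → unsigned 12 - 1: no borrow
  12 >= 1, so CF = 0
CF = 0

0


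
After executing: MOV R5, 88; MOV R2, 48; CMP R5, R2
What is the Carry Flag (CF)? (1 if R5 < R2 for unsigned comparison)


Register state trace:
  MOV R5, 88  → R5 = 88
  MOV R2, 48  → R2 = 48
  CMP R5, R2  → unsigned 88 - 48: no borrow
  88 >= 48, so CF = 0
CF = 0

0


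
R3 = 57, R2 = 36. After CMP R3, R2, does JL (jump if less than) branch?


Trace:
  R3 = 57, R2 = 36
  CMP R3, R2  → compares 57 vs 36
  JL checks: is 57 less than 36?
  57 > 36, so condition is false
Branch taken: No

No


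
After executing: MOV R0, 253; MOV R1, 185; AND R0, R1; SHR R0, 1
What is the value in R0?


Register state trace:
  MOV R0, 253  → R0 = 253 (0b11111101)
  MOV R1, 185  → R1 = 185 (0b10111001)
  AND R0, R1  → R0 = 253 AND 185 = 185 (0b10111001)
  SHR R0, 1  → R0 = 185 >> 1 = 92
Final: R0 = 92

92


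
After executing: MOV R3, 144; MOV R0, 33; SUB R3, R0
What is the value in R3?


Register state trace:
  MOV R3, 144  → R3 = 144
  MOV R0, 33  → R0 = 33
  SUB R3, R0  → R3 = 144 - 33 = 111
Final: R3 = 111

111


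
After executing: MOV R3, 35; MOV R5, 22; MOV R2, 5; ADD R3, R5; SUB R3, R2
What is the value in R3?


Register state trace:
  MOV R3, 35  → R3 = 35
  MOV R5, 22  → R5 = 22
  MOV R2, 5  → R2 = 5
  ADD R3, R5  → R3 = 35 + 22 = 57
  SUB R3, R2  → R3 = 57 - 5 = 52
Final: R3 = 52

52


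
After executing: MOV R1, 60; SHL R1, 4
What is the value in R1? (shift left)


Register state trace:
  MOV R1, 60  → R1 = 60
  SHL R1, 4  → R1 = 60 << 4 = 60 * 2^4 = 960
Final: R1 = 960

960


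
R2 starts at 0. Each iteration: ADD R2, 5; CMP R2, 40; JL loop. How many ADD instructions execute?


Loop trace (R2 starts at 0, target 40, step 5):
  ADD #1: R2 = 0 + 5 = 5  → 5 < 40, loop
  ADD #2: R2 = 5 + 5 = 10  → 10 < 40, loop
  ADD #3: R2 = 10 + 5 = 15  → 15 < 40, loop
  ADD #4: R2 = 15 + 5 = 20  → 20 < 40, loop
  ADD #5: R2 = 20 + 5 = 25  → 25 < 40, loop
  ADD #6: R2 = 25 + 5 = 30  → 30 < 40, loop
  ADD #7: R2 = 30 + 5 = 35  → 35 < 40, loop
  ADD #8: R2 = 35 + 5 = 40  → 40 >= 40, exit
Total ADD instructions: 8

8


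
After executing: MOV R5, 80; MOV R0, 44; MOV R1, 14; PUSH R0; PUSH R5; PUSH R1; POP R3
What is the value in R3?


Stack trace (top is rightmost):
  MOV R5, 80  → R5 = 80
  MOV R0, 44  → R0 = 44
  MOV R1, 14  → R1 = 14
  PUSH R0  → stack: [44]
  PUSH R5  → stack: [44, 80]
  PUSH R1  → stack: [44, 80, 14]
  POP R3  → R3 = 14, stack: [44, 80]
Final: R3 = 14

14


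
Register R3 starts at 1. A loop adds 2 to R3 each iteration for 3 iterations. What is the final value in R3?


Starting value: R3 = 1
  Iter 1: R3 = 1 + 2 = 3
  Iter 2: R3 = 3 + 2 = 5
  Iter 3: R3 = 5 + 2 = 7
Final: R3 = 7

7


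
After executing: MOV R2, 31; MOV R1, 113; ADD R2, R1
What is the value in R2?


Register state trace:
  MOV R2, 31  → R2 = 31
  MOV R1, 113  → R1 = 113
  ADD R2, R1  → R2 = 31 + 113 = 144
Final: R2 = 144

144


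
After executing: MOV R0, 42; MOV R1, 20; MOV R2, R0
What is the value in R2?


Register state trace:
  MOV R0, 42  → R0 = 42
  MOV R1, 20  → R1 = 20
  MOV R2, R0  → R2 = 42
Final: R2 = 42

42


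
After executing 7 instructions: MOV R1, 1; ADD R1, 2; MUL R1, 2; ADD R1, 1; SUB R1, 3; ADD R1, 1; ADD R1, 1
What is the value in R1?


Register state trace:
  MOV R1, 1  → R1 = 1
  ADD R1, 2  → R1 = 1 + 2 = 3
  MUL R1, 2  → R1 = 3 * 2 = 6
  ADD R1, 1  → R1 = 6 + 1 = 7
  SUB R1, 3  → R1 = 7 - 3 = 4
  ADD R1, 1  → R1 = 4 + 1 = 5
  ADD R1, 1  → R1 = 5 + 1 = 6
Final: R1 = 6

6


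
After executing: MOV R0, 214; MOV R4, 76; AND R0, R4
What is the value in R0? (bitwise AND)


Register state trace:
  MOV R0, 214  → R0 = 214 (0b11010110)
  MOV R4, 76  → R4 = 76 (0b01001100)
  AND R0, R4  → R0 = 214 AND 76 = 68 (0b01000100)
Final: R0 = 68

68


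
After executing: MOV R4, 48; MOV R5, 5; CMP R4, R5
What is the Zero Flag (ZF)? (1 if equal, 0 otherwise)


Register state trace:
  MOV R4, 48  → R4 = 48
  MOV R5, 5  → R5 = 5
  CMP R4, R5  → computes 48 - 5 = 43
  Result is nonzero, so values are not equal
ZF = 0

0


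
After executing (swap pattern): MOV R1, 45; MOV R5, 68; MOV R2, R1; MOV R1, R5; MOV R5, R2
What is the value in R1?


Register state trace (swap pattern):
  MOV R1, 45  → R1 = 45
  MOV R5, 68  → R5 = 68
  MOV R2, R1  → R2 = 45  (save R1)
  MOV R1, R5  → R1 = 68  (R1 gets R5's value)
  MOV R5, R2  → R5 = 45  (R5 gets saved value)
Final: R1 = 68

68


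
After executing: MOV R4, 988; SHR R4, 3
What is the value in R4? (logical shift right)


Register state trace:
  MOV R4, 988  → R4 = 988
  SHR R4, 3  → R4 = 988 >> 3 = 988 // 2^3 = 123
Final: R4 = 123

123


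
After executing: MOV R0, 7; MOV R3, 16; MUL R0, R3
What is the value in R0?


Register state trace:
  MOV R0, 7  → R0 = 7
  MOV R3, 16  → R3 = 16
  MUL R0, R3  → R0 = 7 * 16 = 112
Final: R0 = 112

112


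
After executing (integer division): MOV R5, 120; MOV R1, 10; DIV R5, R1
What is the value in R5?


Register state trace:
  MOV R5, 120  → R5 = 120
  MOV R1, 10  → R1 = 10
  DIV R5, R1  → R5 = 120 // 10 = 12
Final: R5 = 12

12


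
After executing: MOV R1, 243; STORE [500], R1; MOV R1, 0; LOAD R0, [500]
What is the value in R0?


Register and memory trace:
  MOV R1, 243  → R1 = 243
  STORE [500], R1  → mem[500] = 243
  MOV R1, 0  → R1 = 0
  LOAD R0, [500]  → R0 = mem[500] = 243
Final: R0 = 243

243


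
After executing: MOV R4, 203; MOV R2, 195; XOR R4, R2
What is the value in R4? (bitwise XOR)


Register state trace:
  MOV R4, 203  → R4 = 203 (0b11001011)
  MOV R2, 195  → R2 = 195 (0b11000011)
  XOR R4, R2  → R4 = 203 XOR 195 = 8 (0b00001000)
Final: R4 = 8

8


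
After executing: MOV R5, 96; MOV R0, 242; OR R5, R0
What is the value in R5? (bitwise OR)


Register state trace:
  MOV R5, 96  → R5 = 96 (0b01100000)
  MOV R0, 242  → R0 = 242 (0b11110010)
  OR R5, R0   → R5 = 96 OR 242 = 242 (0b11110010)
Final: R5 = 242

242


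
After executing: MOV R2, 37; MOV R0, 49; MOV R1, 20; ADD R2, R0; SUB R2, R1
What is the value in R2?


Register state trace:
  MOV R2, 37  → R2 = 37
  MOV R0, 49  → R0 = 49
  MOV R1, 20  → R1 = 20
  ADD R2, R0  → R2 = 37 + 49 = 86
  SUB R2, R1  → R2 = 86 - 20 = 66
Final: R2 = 66

66


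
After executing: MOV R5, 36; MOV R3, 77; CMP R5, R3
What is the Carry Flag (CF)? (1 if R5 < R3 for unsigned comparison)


Register state trace:
  MOV R5, 36  → R5 = 36
  MOV R3, 77  → R3 = 77
  CMP R5, R3  → unsigned 36 - 77: borrow occurs
  36 < 77, so CF = 1
CF = 1

1


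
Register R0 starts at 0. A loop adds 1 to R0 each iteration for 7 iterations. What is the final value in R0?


Starting value: R0 = 0
  Iter 1: R0 = 0 + 1 = 1
  Iter 2: R0 = 1 + 1 = 2
  Iter 3: R0 = 2 + 1 = 3
  Iter 4: R0 = 3 + 1 = 4
  Iter 5: R0 = 4 + 1 = 5
  Iter 6: R0 = 5 + 1 = 6
  Iter 7: R0 = 6 + 1 = 7
Final: R0 = 7

7


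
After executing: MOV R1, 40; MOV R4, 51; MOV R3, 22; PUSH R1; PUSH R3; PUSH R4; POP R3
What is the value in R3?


Stack trace (top is rightmost):
  MOV R1, 40  → R1 = 40
  MOV R4, 51  → R4 = 51
  MOV R3, 22  → R3 = 22
  PUSH R1  → stack: [40]
  PUSH R3  → stack: [40, 22]
  PUSH R4  → stack: [40, 22, 51]
  POP R3  → R3 = 51, stack: [40, 22]
Final: R3 = 51

51


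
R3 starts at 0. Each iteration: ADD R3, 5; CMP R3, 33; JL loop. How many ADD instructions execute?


Loop trace (R3 starts at 0, target 33, step 5):
  ADD #1: R3 = 0 + 5 = 5  → 5 < 33, loop
  ADD #2: R3 = 5 + 5 = 10  → 10 < 33, loop
  ADD #3: R3 = 10 + 5 = 15  → 15 < 33, loop
  ADD #4: R3 = 15 + 5 = 20  → 20 < 33, loop
  ADD #5: R3 = 20 + 5 = 25  → 25 < 33, loop
  ADD #6: R3 = 25 + 5 = 30  → 30 < 33, loop
  ADD #7: R3 = 30 + 5 = 35  → 35 >= 33, exit
Total ADD instructions: 7

7


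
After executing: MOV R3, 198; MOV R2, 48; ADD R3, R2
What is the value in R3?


Register state trace:
  MOV R3, 198  → R3 = 198
  MOV R2, 48  → R2 = 48
  ADD R3, R2  → R3 = 198 + 48 = 246
Final: R3 = 246

246


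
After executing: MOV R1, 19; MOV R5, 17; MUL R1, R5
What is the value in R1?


Register state trace:
  MOV R1, 19  → R1 = 19
  MOV R5, 17  → R5 = 17
  MUL R1, R5  → R1 = 19 * 17 = 323
Final: R1 = 323

323


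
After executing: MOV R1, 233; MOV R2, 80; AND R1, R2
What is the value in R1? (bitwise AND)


Register state trace:
  MOV R1, 233  → R1 = 233 (0b11101001)
  MOV R2, 80  → R2 = 80 (0b01010000)
  AND R1, R2  → R1 = 233 AND 80 = 64 (0b01000000)
Final: R1 = 64

64


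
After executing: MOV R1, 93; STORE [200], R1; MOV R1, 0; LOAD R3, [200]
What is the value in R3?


Register and memory trace:
  MOV R1, 93  → R1 = 93
  STORE [200], R1  → mem[200] = 93
  MOV R1, 0  → R1 = 0
  LOAD R3, [200]  → R3 = mem[200] = 93
Final: R3 = 93

93


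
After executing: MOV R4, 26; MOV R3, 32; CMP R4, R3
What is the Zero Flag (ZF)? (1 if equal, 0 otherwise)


Register state trace:
  MOV R4, 26  → R4 = 26
  MOV R3, 32  → R3 = 32
  CMP R4, R3  → computes 26 - 32 = -6
  Result is nonzero, so values are not equal
ZF = 0

0


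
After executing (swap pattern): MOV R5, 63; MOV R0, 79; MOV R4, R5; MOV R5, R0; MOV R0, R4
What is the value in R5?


Register state trace (swap pattern):
  MOV R5, 63  → R5 = 63
  MOV R0, 79  → R0 = 79
  MOV R4, R5  → R4 = 63  (save R5)
  MOV R5, R0  → R5 = 79  (R5 gets R0's value)
  MOV R0, R4  → R0 = 63  (R0 gets saved value)
Final: R5 = 79

79


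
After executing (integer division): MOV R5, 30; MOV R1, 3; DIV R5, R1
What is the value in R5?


Register state trace:
  MOV R5, 30  → R5 = 30
  MOV R1, 3  → R1 = 3
  DIV R5, R1  → R5 = 30 // 3 = 10
Final: R5 = 10

10


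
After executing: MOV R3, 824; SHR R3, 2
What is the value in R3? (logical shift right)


Register state trace:
  MOV R3, 824  → R3 = 824
  SHR R3, 2  → R3 = 824 >> 2 = 824 // 2^2 = 206
Final: R3 = 206

206


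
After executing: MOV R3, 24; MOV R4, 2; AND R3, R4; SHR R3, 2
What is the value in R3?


Register state trace:
  MOV R3, 24  → R3 = 24 (0b00011000)
  MOV R4, 2  → R4 = 2 (0b00000010)
  AND R3, R4  → R3 = 24 AND 2 = 0 (0b00000000)
  SHR R3, 2  → R3 = 0 >> 2 = 0
Final: R3 = 0

0


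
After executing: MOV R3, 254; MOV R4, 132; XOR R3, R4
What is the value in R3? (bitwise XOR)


Register state trace:
  MOV R3, 254  → R3 = 254 (0b11111110)
  MOV R4, 132  → R4 = 132 (0b10000100)
  XOR R3, R4  → R3 = 254 XOR 132 = 122 (0b01111010)
Final: R3 = 122

122


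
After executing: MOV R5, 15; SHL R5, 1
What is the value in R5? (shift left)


Register state trace:
  MOV R5, 15  → R5 = 15
  SHL R5, 1  → R5 = 15 << 1 = 15 * 2^1 = 30
Final: R5 = 30

30


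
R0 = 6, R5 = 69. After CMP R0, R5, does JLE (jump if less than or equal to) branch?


Trace:
  R0 = 6, R5 = 69
  CMP R0, R5  → compares 6 vs 69
  JLE checks: is 6 less than or equal to 69?
  6 < 69, so condition is true
Branch taken: Yes

Yes


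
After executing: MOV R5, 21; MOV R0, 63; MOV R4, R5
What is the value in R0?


Register state trace:
  MOV R5, 21  → R5 = 21
  MOV R0, 63  → R0 = 63
  MOV R4, R5  → R4 = 21
Final: R0 = 63

63


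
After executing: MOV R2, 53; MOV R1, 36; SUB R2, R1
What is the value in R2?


Register state trace:
  MOV R2, 53  → R2 = 53
  MOV R1, 36  → R1 = 36
  SUB R2, R1  → R2 = 53 - 36 = 17
Final: R2 = 17

17


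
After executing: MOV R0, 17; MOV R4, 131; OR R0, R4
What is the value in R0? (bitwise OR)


Register state trace:
  MOV R0, 17  → R0 = 17 (0b00010001)
  MOV R4, 131  → R4 = 131 (0b10000011)
  OR R0, R4   → R0 = 17 OR 131 = 147 (0b10010011)
Final: R0 = 147

147


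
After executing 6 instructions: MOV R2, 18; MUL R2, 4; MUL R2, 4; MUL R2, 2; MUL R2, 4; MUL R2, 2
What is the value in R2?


Register state trace:
  MOV R2, 18  → R2 = 18
  MUL R2, 4  → R2 = 18 * 4 = 72
  MUL R2, 4  → R2 = 72 * 4 = 288
  MUL R2, 2  → R2 = 288 * 2 = 576
  MUL R2, 4  → R2 = 576 * 4 = 2304
  MUL R2, 2  → R2 = 2304 * 2 = 4608
Final: R2 = 4608

4608


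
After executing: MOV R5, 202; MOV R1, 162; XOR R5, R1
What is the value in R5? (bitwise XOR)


Register state trace:
  MOV R5, 202  → R5 = 202 (0b11001010)
  MOV R1, 162  → R1 = 162 (0b10100010)
  XOR R5, R1  → R5 = 202 XOR 162 = 104 (0b01101000)
Final: R5 = 104

104


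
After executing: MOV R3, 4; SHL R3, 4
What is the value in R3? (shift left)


Register state trace:
  MOV R3, 4  → R3 = 4
  SHL R3, 4  → R3 = 4 << 4 = 4 * 2^4 = 64
Final: R3 = 64

64


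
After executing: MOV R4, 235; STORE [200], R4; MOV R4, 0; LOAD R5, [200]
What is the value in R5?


Register and memory trace:
  MOV R4, 235  → R4 = 235
  STORE [200], R4  → mem[200] = 235
  MOV R4, 0  → R4 = 0
  LOAD R5, [200]  → R5 = mem[200] = 235
Final: R5 = 235

235


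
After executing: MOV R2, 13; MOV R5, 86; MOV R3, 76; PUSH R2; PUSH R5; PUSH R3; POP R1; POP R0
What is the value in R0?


Stack trace (top is rightmost):
  MOV R2, 13  → R2 = 13
  MOV R5, 86  → R5 = 86
  MOV R3, 76  → R3 = 76
  PUSH R2  → stack: [13]
  PUSH R5  → stack: [13, 86]
  PUSH R3  → stack: [13, 86, 76]
  POP R1  → R1 = 76, stack: [13, 86]
  POP R0  → R0 = 86, stack: [13]
Final: R0 = 86

86


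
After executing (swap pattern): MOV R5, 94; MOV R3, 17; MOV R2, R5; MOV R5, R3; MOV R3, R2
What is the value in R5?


Register state trace (swap pattern):
  MOV R5, 94  → R5 = 94
  MOV R3, 17  → R3 = 17
  MOV R2, R5  → R2 = 94  (save R5)
  MOV R5, R3  → R5 = 17  (R5 gets R3's value)
  MOV R3, R2  → R3 = 94  (R3 gets saved value)
Final: R5 = 17

17


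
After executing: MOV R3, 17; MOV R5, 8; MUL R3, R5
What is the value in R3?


Register state trace:
  MOV R3, 17  → R3 = 17
  MOV R5, 8  → R5 = 8
  MUL R3, R5  → R3 = 17 * 8 = 136
Final: R3 = 136

136


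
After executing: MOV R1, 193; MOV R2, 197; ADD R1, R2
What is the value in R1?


Register state trace:
  MOV R1, 193  → R1 = 193
  MOV R2, 197  → R2 = 197
  ADD R1, R2  → R1 = 193 + 197 = 390
Final: R1 = 390

390


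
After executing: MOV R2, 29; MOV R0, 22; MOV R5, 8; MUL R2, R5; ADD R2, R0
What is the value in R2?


Register state trace:
  MOV R2, 29  → R2 = 29
  MOV R0, 22  → R0 = 22
  MOV R5, 8  → R5 = 8
  MUL R2, R5  → R2 = 29 * 8 = 232
  ADD R2, R0  → R2 = 232 + 22 = 254
Final: R2 = 254

254


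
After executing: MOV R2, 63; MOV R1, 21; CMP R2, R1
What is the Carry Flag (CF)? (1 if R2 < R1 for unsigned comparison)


Register state trace:
  MOV R2, 63  → R2 = 63
  MOV R1, 21  → R1 = 21
  CMP R2, R1  → unsigned 63 - 21: no borrow
  63 >= 21, so CF = 0
CF = 0

0


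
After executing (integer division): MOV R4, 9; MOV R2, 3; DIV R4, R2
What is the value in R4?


Register state trace:
  MOV R4, 9  → R4 = 9
  MOV R2, 3  → R2 = 3
  DIV R4, R2  → R4 = 9 // 3 = 3
Final: R4 = 3

3


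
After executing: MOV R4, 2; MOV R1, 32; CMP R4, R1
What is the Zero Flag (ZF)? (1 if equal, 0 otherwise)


Register state trace:
  MOV R4, 2  → R4 = 2
  MOV R1, 32  → R1 = 32
  CMP R4, R1  → computes 2 - 32 = -30
  Result is nonzero, so values are not equal
ZF = 0

0


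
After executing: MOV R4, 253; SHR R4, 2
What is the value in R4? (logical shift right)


Register state trace:
  MOV R4, 253  → R4 = 253
  SHR R4, 2  → R4 = 253 >> 2 = 253 // 2^2 = 63
Final: R4 = 63

63


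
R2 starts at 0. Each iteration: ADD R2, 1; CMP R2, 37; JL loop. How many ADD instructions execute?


Loop trace (R2 starts at 0, target 37, step 1):
  ADD #1: R2 = 0 + 1 = 1  → 1 < 37, loop
  ADD #2: R2 = 1 + 1 = 2  → 2 < 37, loop
  ADD #3: R2 = 2 + 1 = 3  → 3 < 37, loop
  ADD #4: R2 = 3 + 1 = 4  → 4 < 37, loop
  ADD #5: R2 = 4 + 1 = 5  → 5 < 37, loop
  ADD #6: R2 = 5 + 1 = 6  → 6 < 37, loop
  ADD #7: R2 = 6 + 1 = 7  → 7 < 37, loop
  ADD #8: R2 = 7 + 1 = 8  → 8 < 37, loop
  ADD #9: R2 = 8 + 1 = 9  → 9 < 37, loop
  ADD #10: R2 = 9 + 1 = 10  → 10 < 37, loop
  ADD #11: R2 = 10 + 1 = 11  → 11 < 37, loop
  ADD #12: R2 = 11 + 1 = 12  → 12 < 37, loop
  ADD #13: R2 = 12 + 1 = 13  → 13 < 37, loop
  ADD #14: R2 = 13 + 1 = 14  → 14 < 37, loop
  ADD #15: R2 = 14 + 1 = 15  → 15 < 37, loop
  ADD #16: R2 = 15 + 1 = 16  → 16 < 37, loop
  ADD #17: R2 = 16 + 1 = 17  → 17 < 37, loop
  ADD #18: R2 = 17 + 1 = 18  → 18 < 37, loop
  ADD #19: R2 = 18 + 1 = 19  → 19 < 37, loop
  ADD #20: R2 = 19 + 1 = 20  → 20 < 37, loop
  ADD #21: R2 = 20 + 1 = 21  → 21 < 37, loop
  ADD #22: R2 = 21 + 1 = 22  → 22 < 37, loop
  ADD #23: R2 = 22 + 1 = 23  → 23 < 37, loop
  ADD #24: R2 = 23 + 1 = 24  → 24 < 37, loop
  ADD #25: R2 = 24 + 1 = 25  → 25 < 37, loop
  ADD #26: R2 = 25 + 1 = 26  → 26 < 37, loop
  ADD #27: R2 = 26 + 1 = 27  → 27 < 37, loop
  ADD #28: R2 = 27 + 1 = 28  → 28 < 37, loop
  ADD #29: R2 = 28 + 1 = 29  → 29 < 37, loop
  ADD #30: R2 = 29 + 1 = 30  → 30 < 37, loop
  ADD #31: R2 = 30 + 1 = 31  → 31 < 37, loop
  ADD #32: R2 = 31 + 1 = 32  → 32 < 37, loop
  ADD #33: R2 = 32 + 1 = 33  → 33 < 37, loop
  ADD #34: R2 = 33 + 1 = 34  → 34 < 37, loop
  ADD #35: R2 = 34 + 1 = 35  → 35 < 37, loop
  ADD #36: R2 = 35 + 1 = 36  → 36 < 37, loop
  ADD #37: R2 = 36 + 1 = 37  → 37 >= 37, exit
Total ADD instructions: 37

37


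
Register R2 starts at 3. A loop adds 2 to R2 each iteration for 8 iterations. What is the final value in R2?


Starting value: R2 = 3
  Iter 1: R2 = 3 + 2 = 5
  Iter 2: R2 = 5 + 2 = 7
  Iter 3: R2 = 7 + 2 = 9
  Iter 4: R2 = 9 + 2 = 11
  Iter 5: R2 = 11 + 2 = 13
  Iter 6: R2 = 13 + 2 = 15
  Iter 7: R2 = 15 + 2 = 17
  Iter 8: R2 = 17 + 2 = 19
Final: R2 = 19

19


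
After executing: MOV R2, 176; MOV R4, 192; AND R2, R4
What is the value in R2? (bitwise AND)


Register state trace:
  MOV R2, 176  → R2 = 176 (0b10110000)
  MOV R4, 192  → R4 = 192 (0b11000000)
  AND R2, R4  → R2 = 176 AND 192 = 128 (0b10000000)
Final: R2 = 128

128


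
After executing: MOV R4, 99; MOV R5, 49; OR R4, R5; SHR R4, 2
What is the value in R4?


Register state trace:
  MOV R4, 99  → R4 = 99 (0b01100011)
  MOV R5, 49  → R5 = 49 (0b00110001)
  OR R4, R5  → R4 = 99 OR 49 = 115 (0b01110011)
  SHR R4, 2  → R4 = 115 >> 2 = 28
Final: R4 = 28

28


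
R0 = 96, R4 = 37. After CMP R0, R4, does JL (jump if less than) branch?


Trace:
  R0 = 96, R4 = 37
  CMP R0, R4  → compares 96 vs 37
  JL checks: is 96 less than 37?
  96 > 37, so condition is false
Branch taken: No

No


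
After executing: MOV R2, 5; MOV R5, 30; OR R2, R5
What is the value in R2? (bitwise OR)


Register state trace:
  MOV R2, 5  → R2 = 5 (0b00000101)
  MOV R5, 30  → R5 = 30 (0b00011110)
  OR R2, R5   → R2 = 5 OR 30 = 31 (0b00011111)
Final: R2 = 31

31


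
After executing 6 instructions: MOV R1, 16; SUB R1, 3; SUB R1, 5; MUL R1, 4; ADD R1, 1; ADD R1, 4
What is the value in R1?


Register state trace:
  MOV R1, 16  → R1 = 16
  SUB R1, 3  → R1 = 16 - 3 = 13
  SUB R1, 5  → R1 = 13 - 5 = 8
  MUL R1, 4  → R1 = 8 * 4 = 32
  ADD R1, 1  → R1 = 32 + 1 = 33
  ADD R1, 4  → R1 = 33 + 4 = 37
Final: R1 = 37

37


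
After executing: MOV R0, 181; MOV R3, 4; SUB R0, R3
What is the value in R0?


Register state trace:
  MOV R0, 181  → R0 = 181
  MOV R3, 4  → R3 = 4
  SUB R0, R3  → R0 = 181 - 4 = 177
Final: R0 = 177

177


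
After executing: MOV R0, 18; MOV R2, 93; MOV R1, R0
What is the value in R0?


Register state trace:
  MOV R0, 18  → R0 = 18
  MOV R2, 93  → R2 = 93
  MOV R1, R0  → R1 = 18
Final: R0 = 18

18


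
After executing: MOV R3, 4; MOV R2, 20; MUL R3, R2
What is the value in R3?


Register state trace:
  MOV R3, 4  → R3 = 4
  MOV R2, 20  → R2 = 20
  MUL R3, R2  → R3 = 4 * 20 = 80
Final: R3 = 80

80


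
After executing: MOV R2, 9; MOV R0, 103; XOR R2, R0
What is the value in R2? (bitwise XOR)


Register state trace:
  MOV R2, 9  → R2 = 9 (0b00001001)
  MOV R0, 103  → R0 = 103 (0b01100111)
  XOR R2, R0  → R2 = 9 XOR 103 = 110 (0b01101110)
Final: R2 = 110

110


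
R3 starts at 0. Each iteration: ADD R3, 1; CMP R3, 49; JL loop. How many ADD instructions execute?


Loop trace (R3 starts at 0, target 49, step 1):
  ADD #1: R3 = 0 + 1 = 1  → 1 < 49, loop
  ADD #2: R3 = 1 + 1 = 2  → 2 < 49, loop
  ADD #3: R3 = 2 + 1 = 3  → 3 < 49, loop
  ADD #4: R3 = 3 + 1 = 4  → 4 < 49, loop
  ADD #5: R3 = 4 + 1 = 5  → 5 < 49, loop
  ADD #6: R3 = 5 + 1 = 6  → 6 < 49, loop
  ADD #7: R3 = 6 + 1 = 7  → 7 < 49, loop
  ADD #8: R3 = 7 + 1 = 8  → 8 < 49, loop
  ADD #9: R3 = 8 + 1 = 9  → 9 < 49, loop
  ADD #10: R3 = 9 + 1 = 10  → 10 < 49, loop
  ADD #11: R3 = 10 + 1 = 11  → 11 < 49, loop
  ADD #12: R3 = 11 + 1 = 12  → 12 < 49, loop
  ADD #13: R3 = 12 + 1 = 13  → 13 < 49, loop
  ADD #14: R3 = 13 + 1 = 14  → 14 < 49, loop
  ADD #15: R3 = 14 + 1 = 15  → 15 < 49, loop
  ADD #16: R3 = 15 + 1 = 16  → 16 < 49, loop
  ADD #17: R3 = 16 + 1 = 17  → 17 < 49, loop
  ADD #18: R3 = 17 + 1 = 18  → 18 < 49, loop
  ADD #19: R3 = 18 + 1 = 19  → 19 < 49, loop
  ADD #20: R3 = 19 + 1 = 20  → 20 < 49, loop
  ADD #21: R3 = 20 + 1 = 21  → 21 < 49, loop
  ADD #22: R3 = 21 + 1 = 22  → 22 < 49, loop
  ADD #23: R3 = 22 + 1 = 23  → 23 < 49, loop
  ADD #24: R3 = 23 + 1 = 24  → 24 < 49, loop
  ADD #25: R3 = 24 + 1 = 25  → 25 < 49, loop
  ADD #26: R3 = 25 + 1 = 26  → 26 < 49, loop
  ADD #27: R3 = 26 + 1 = 27  → 27 < 49, loop
  ADD #28: R3 = 27 + 1 = 28  → 28 < 49, loop
  ADD #29: R3 = 28 + 1 = 29  → 29 < 49, loop
  ADD #30: R3 = 29 + 1 = 30  → 30 < 49, loop
  ADD #31: R3 = 30 + 1 = 31  → 31 < 49, loop
  ADD #32: R3 = 31 + 1 = 32  → 32 < 49, loop
  ADD #33: R3 = 32 + 1 = 33  → 33 < 49, loop
  ADD #34: R3 = 33 + 1 = 34  → 34 < 49, loop
  ADD #35: R3 = 34 + 1 = 35  → 35 < 49, loop
  ADD #36: R3 = 35 + 1 = 36  → 36 < 49, loop
  ADD #37: R3 = 36 + 1 = 37  → 37 < 49, loop
  ADD #38: R3 = 37 + 1 = 38  → 38 < 49, loop
  ADD #39: R3 = 38 + 1 = 39  → 39 < 49, loop
  ADD #40: R3 = 39 + 1 = 40  → 40 < 49, loop
  ADD #41: R3 = 40 + 1 = 41  → 41 < 49, loop
  ADD #42: R3 = 41 + 1 = 42  → 42 < 49, loop
  ADD #43: R3 = 42 + 1 = 43  → 43 < 49, loop
  ADD #44: R3 = 43 + 1 = 44  → 44 < 49, loop
  ADD #45: R3 = 44 + 1 = 45  → 45 < 49, loop
  ADD #46: R3 = 45 + 1 = 46  → 46 < 49, loop
  ADD #47: R3 = 46 + 1 = 47  → 47 < 49, loop
  ADD #48: R3 = 47 + 1 = 48  → 48 < 49, loop
  ADD #49: R3 = 48 + 1 = 49  → 49 >= 49, exit
Total ADD instructions: 49

49


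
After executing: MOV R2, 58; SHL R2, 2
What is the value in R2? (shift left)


Register state trace:
  MOV R2, 58  → R2 = 58
  SHL R2, 2  → R2 = 58 << 2 = 58 * 2^2 = 232
Final: R2 = 232

232


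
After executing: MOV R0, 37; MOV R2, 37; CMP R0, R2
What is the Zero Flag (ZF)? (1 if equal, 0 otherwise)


Register state trace:
  MOV R0, 37  → R0 = 37
  MOV R2, 37  → R2 = 37
  CMP R0, R2  → computes 37 - 37 = 0
  Result is zero, so values are equal
ZF = 1

1


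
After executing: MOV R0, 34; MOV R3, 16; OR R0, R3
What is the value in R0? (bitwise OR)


Register state trace:
  MOV R0, 34  → R0 = 34 (0b00100010)
  MOV R3, 16  → R3 = 16 (0b00010000)
  OR R0, R3   → R0 = 34 OR 16 = 50 (0b00110010)
Final: R0 = 50

50


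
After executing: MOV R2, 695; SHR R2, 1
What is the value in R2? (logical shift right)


Register state trace:
  MOV R2, 695  → R2 = 695
  SHR R2, 1  → R2 = 695 >> 1 = 695 // 2^1 = 347
Final: R2 = 347

347


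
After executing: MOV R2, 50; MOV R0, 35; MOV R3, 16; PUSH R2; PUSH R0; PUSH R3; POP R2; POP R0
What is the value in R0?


Stack trace (top is rightmost):
  MOV R2, 50  → R2 = 50
  MOV R0, 35  → R0 = 35
  MOV R3, 16  → R3 = 16
  PUSH R2  → stack: [50]
  PUSH R0  → stack: [50, 35]
  PUSH R3  → stack: [50, 35, 16]
  POP R2  → R2 = 16, stack: [50, 35]
  POP R0  → R0 = 35, stack: [50]
Final: R0 = 35

35


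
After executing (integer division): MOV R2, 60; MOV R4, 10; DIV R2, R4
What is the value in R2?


Register state trace:
  MOV R2, 60  → R2 = 60
  MOV R4, 10  → R4 = 10
  DIV R2, R4  → R2 = 60 // 10 = 6
Final: R2 = 6

6


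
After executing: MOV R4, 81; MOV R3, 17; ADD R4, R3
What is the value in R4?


Register state trace:
  MOV R4, 81  → R4 = 81
  MOV R3, 17  → R3 = 17
  ADD R4, R3  → R4 = 81 + 17 = 98
Final: R4 = 98

98


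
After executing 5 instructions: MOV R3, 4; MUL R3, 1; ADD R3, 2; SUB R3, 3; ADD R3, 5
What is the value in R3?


Register state trace:
  MOV R3, 4  → R3 = 4
  MUL R3, 1  → R3 = 4 * 1 = 4
  ADD R3, 2  → R3 = 4 + 2 = 6
  SUB R3, 3  → R3 = 6 - 3 = 3
  ADD R3, 5  → R3 = 3 + 5 = 8
Final: R3 = 8

8


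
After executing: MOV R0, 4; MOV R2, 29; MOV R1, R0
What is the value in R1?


Register state trace:
  MOV R0, 4  → R0 = 4
  MOV R2, 29  → R2 = 29
  MOV R1, R0  → R1 = 4
Final: R1 = 4

4


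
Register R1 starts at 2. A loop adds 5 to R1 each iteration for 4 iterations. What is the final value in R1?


Starting value: R1 = 2
  Iter 1: R1 = 2 + 5 = 7
  Iter 2: R1 = 7 + 5 = 12
  Iter 3: R1 = 12 + 5 = 17
  Iter 4: R1 = 17 + 5 = 22
Final: R1 = 22

22


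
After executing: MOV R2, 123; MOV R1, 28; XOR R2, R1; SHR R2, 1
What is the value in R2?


Register state trace:
  MOV R2, 123  → R2 = 123 (0b01111011)
  MOV R1, 28  → R1 = 28 (0b00011100)
  XOR R2, R1  → R2 = 123 XOR 28 = 103 (0b01100111)
  SHR R2, 1  → R2 = 103 >> 1 = 51
Final: R2 = 51

51


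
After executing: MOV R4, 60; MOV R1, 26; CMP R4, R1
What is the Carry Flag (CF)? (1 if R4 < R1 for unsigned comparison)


Register state trace:
  MOV R4, 60  → R4 = 60
  MOV R1, 26  → R1 = 26
  CMP R4, R1  → unsigned 60 - 26: no borrow
  60 >= 26, so CF = 0
CF = 0

0


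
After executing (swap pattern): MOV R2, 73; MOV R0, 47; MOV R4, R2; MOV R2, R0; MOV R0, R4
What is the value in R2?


Register state trace (swap pattern):
  MOV R2, 73  → R2 = 73
  MOV R0, 47  → R0 = 47
  MOV R4, R2  → R4 = 73  (save R2)
  MOV R2, R0  → R2 = 47  (R2 gets R0's value)
  MOV R0, R4  → R0 = 73  (R0 gets saved value)
Final: R2 = 47

47


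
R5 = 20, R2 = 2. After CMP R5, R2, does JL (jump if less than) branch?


Trace:
  R5 = 20, R2 = 2
  CMP R5, R2  → compares 20 vs 2
  JL checks: is 20 less than 2?
  20 > 2, so condition is false
Branch taken: No

No


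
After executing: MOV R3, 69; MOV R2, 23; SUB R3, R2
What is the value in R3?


Register state trace:
  MOV R3, 69  → R3 = 69
  MOV R2, 23  → R2 = 23
  SUB R3, R2  → R3 = 69 - 23 = 46
Final: R3 = 46

46


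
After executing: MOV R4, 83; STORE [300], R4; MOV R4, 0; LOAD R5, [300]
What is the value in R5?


Register and memory trace:
  MOV R4, 83  → R4 = 83
  STORE [300], R4  → mem[300] = 83
  MOV R4, 0  → R4 = 0
  LOAD R5, [300]  → R5 = mem[300] = 83
Final: R5 = 83

83


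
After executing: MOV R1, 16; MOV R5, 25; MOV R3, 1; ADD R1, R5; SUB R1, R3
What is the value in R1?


Register state trace:
  MOV R1, 16  → R1 = 16
  MOV R5, 25  → R5 = 25
  MOV R3, 1  → R3 = 1
  ADD R1, R5  → R1 = 16 + 25 = 41
  SUB R1, R3  → R1 = 41 - 1 = 40
Final: R1 = 40

40


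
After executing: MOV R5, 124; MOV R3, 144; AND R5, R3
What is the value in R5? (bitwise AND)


Register state trace:
  MOV R5, 124  → R5 = 124 (0b01111100)
  MOV R3, 144  → R3 = 144 (0b10010000)
  AND R5, R3  → R5 = 124 AND 144 = 16 (0b00010000)
Final: R5 = 16

16


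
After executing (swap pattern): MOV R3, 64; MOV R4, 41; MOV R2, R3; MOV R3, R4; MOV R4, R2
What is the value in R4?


Register state trace (swap pattern):
  MOV R3, 64  → R3 = 64
  MOV R4, 41  → R4 = 41
  MOV R2, R3  → R2 = 64  (save R3)
  MOV R3, R4  → R3 = 41  (R3 gets R4's value)
  MOV R4, R2  → R4 = 64  (R4 gets saved value)
Final: R4 = 64

64


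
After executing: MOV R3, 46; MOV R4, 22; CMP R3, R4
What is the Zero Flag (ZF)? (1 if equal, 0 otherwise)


Register state trace:
  MOV R3, 46  → R3 = 46
  MOV R4, 22  → R4 = 22
  CMP R3, R4  → computes 46 - 22 = 24
  Result is nonzero, so values are not equal
ZF = 0

0


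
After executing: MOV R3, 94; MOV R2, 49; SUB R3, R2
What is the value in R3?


Register state trace:
  MOV R3, 94  → R3 = 94
  MOV R2, 49  → R2 = 49
  SUB R3, R2  → R3 = 94 - 49 = 45
Final: R3 = 45

45


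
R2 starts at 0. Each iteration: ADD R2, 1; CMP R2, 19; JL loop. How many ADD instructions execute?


Loop trace (R2 starts at 0, target 19, step 1):
  ADD #1: R2 = 0 + 1 = 1  → 1 < 19, loop
  ADD #2: R2 = 1 + 1 = 2  → 2 < 19, loop
  ADD #3: R2 = 2 + 1 = 3  → 3 < 19, loop
  ADD #4: R2 = 3 + 1 = 4  → 4 < 19, loop
  ADD #5: R2 = 4 + 1 = 5  → 5 < 19, loop
  ADD #6: R2 = 5 + 1 = 6  → 6 < 19, loop
  ADD #7: R2 = 6 + 1 = 7  → 7 < 19, loop
  ADD #8: R2 = 7 + 1 = 8  → 8 < 19, loop
  ADD #9: R2 = 8 + 1 = 9  → 9 < 19, loop
  ADD #10: R2 = 9 + 1 = 10  → 10 < 19, loop
  ADD #11: R2 = 10 + 1 = 11  → 11 < 19, loop
  ADD #12: R2 = 11 + 1 = 12  → 12 < 19, loop
  ADD #13: R2 = 12 + 1 = 13  → 13 < 19, loop
  ADD #14: R2 = 13 + 1 = 14  → 14 < 19, loop
  ADD #15: R2 = 14 + 1 = 15  → 15 < 19, loop
  ADD #16: R2 = 15 + 1 = 16  → 16 < 19, loop
  ADD #17: R2 = 16 + 1 = 17  → 17 < 19, loop
  ADD #18: R2 = 17 + 1 = 18  → 18 < 19, loop
  ADD #19: R2 = 18 + 1 = 19  → 19 >= 19, exit
Total ADD instructions: 19

19


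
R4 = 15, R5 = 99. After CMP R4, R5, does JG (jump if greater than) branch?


Trace:
  R4 = 15, R5 = 99
  CMP R4, R5  → compares 15 vs 99
  JG checks: is 15 greater than 99?
  15 < 99, so condition is false
Branch taken: No

No


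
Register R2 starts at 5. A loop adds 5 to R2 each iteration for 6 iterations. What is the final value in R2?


Starting value: R2 = 5
  Iter 1: R2 = 5 + 5 = 10
  Iter 2: R2 = 10 + 5 = 15
  Iter 3: R2 = 15 + 5 = 20
  Iter 4: R2 = 20 + 5 = 25
  Iter 5: R2 = 25 + 5 = 30
  Iter 6: R2 = 30 + 5 = 35
Final: R2 = 35

35


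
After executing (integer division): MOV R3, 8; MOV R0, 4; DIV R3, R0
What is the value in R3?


Register state trace:
  MOV R3, 8  → R3 = 8
  MOV R0, 4  → R0 = 4
  DIV R3, R0  → R3 = 8 // 4 = 2
Final: R3 = 2

2


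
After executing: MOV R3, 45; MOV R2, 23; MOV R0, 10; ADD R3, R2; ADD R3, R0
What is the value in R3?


Register state trace:
  MOV R3, 45  → R3 = 45
  MOV R2, 23  → R2 = 23
  MOV R0, 10  → R0 = 10
  ADD R3, R2  → R3 = 45 + 23 = 68
  ADD R3, R0  → R3 = 68 + 10 = 78
Final: R3 = 78

78


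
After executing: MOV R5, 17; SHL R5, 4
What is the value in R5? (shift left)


Register state trace:
  MOV R5, 17  → R5 = 17
  SHL R5, 4  → R5 = 17 << 4 = 17 * 2^4 = 272
Final: R5 = 272

272


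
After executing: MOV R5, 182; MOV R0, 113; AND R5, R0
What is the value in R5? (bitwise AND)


Register state trace:
  MOV R5, 182  → R5 = 182 (0b10110110)
  MOV R0, 113  → R0 = 113 (0b01110001)
  AND R5, R0  → R5 = 182 AND 113 = 48 (0b00110000)
Final: R5 = 48

48


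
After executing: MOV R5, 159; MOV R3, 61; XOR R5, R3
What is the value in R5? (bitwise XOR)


Register state trace:
  MOV R5, 159  → R5 = 159 (0b10011111)
  MOV R3, 61  → R3 = 61 (0b00111101)
  XOR R5, R3  → R5 = 159 XOR 61 = 162 (0b10100010)
Final: R5 = 162

162


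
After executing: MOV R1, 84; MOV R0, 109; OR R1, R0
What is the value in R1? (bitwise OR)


Register state trace:
  MOV R1, 84  → R1 = 84 (0b01010100)
  MOV R0, 109  → R0 = 109 (0b01101101)
  OR R1, R0   → R1 = 84 OR 109 = 125 (0b01111101)
Final: R1 = 125

125


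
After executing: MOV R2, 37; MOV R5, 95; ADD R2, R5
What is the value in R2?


Register state trace:
  MOV R2, 37  → R2 = 37
  MOV R5, 95  → R5 = 95
  ADD R2, R5  → R2 = 37 + 95 = 132
Final: R2 = 132

132


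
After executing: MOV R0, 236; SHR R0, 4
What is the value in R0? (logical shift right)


Register state trace:
  MOV R0, 236  → R0 = 236
  SHR R0, 4  → R0 = 236 >> 4 = 236 // 2^4 = 14
Final: R0 = 14

14


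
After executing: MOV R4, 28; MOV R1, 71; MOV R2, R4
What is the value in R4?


Register state trace:
  MOV R4, 28  → R4 = 28
  MOV R1, 71  → R1 = 71
  MOV R2, R4  → R2 = 28
Final: R4 = 28

28


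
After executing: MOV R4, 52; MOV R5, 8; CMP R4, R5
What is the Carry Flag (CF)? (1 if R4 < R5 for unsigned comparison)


Register state trace:
  MOV R4, 52  → R4 = 52
  MOV R5, 8  → R5 = 8
  CMP R4, R5  → unsigned 52 - 8: no borrow
  52 >= 8, so CF = 0
CF = 0

0


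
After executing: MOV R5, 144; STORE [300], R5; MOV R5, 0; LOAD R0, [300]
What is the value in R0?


Register and memory trace:
  MOV R5, 144  → R5 = 144
  STORE [300], R5  → mem[300] = 144
  MOV R5, 0  → R5 = 0
  LOAD R0, [300]  → R0 = mem[300] = 144
Final: R0 = 144

144


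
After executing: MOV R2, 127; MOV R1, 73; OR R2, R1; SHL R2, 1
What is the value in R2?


Register state trace:
  MOV R2, 127  → R2 = 127 (0b01111111)
  MOV R1, 73  → R1 = 73 (0b01001001)
  OR R2, R1  → R2 = 127 OR 73 = 127 (0b01111111)
  SHL R2, 1  → R2 = 127 << 1 = 254
Final: R2 = 254

254


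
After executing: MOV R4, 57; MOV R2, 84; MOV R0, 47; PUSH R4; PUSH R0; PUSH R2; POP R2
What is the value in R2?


Stack trace (top is rightmost):
  MOV R4, 57  → R4 = 57
  MOV R2, 84  → R2 = 84
  MOV R0, 47  → R0 = 47
  PUSH R4  → stack: [57]
  PUSH R0  → stack: [57, 47]
  PUSH R2  → stack: [57, 47, 84]
  POP R2  → R2 = 84, stack: [57, 47]
Final: R2 = 84

84


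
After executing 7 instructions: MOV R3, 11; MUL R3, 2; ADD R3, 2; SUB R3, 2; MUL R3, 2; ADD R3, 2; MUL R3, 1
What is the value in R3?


Register state trace:
  MOV R3, 11  → R3 = 11
  MUL R3, 2  → R3 = 11 * 2 = 22
  ADD R3, 2  → R3 = 22 + 2 = 24
  SUB R3, 2  → R3 = 24 - 2 = 22
  MUL R3, 2  → R3 = 22 * 2 = 44
  ADD R3, 2  → R3 = 44 + 2 = 46
  MUL R3, 1  → R3 = 46 * 1 = 46
Final: R3 = 46

46


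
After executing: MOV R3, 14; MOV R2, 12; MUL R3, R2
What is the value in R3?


Register state trace:
  MOV R3, 14  → R3 = 14
  MOV R2, 12  → R2 = 12
  MUL R3, R2  → R3 = 14 * 12 = 168
Final: R3 = 168

168


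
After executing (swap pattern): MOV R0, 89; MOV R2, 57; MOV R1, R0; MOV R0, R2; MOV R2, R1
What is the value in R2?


Register state trace (swap pattern):
  MOV R0, 89  → R0 = 89
  MOV R2, 57  → R2 = 57
  MOV R1, R0  → R1 = 89  (save R0)
  MOV R0, R2  → R0 = 57  (R0 gets R2's value)
  MOV R2, R1  → R2 = 89  (R2 gets saved value)
Final: R2 = 89

89


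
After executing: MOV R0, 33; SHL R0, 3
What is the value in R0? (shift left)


Register state trace:
  MOV R0, 33  → R0 = 33
  SHL R0, 3  → R0 = 33 << 3 = 33 * 2^3 = 264
Final: R0 = 264

264


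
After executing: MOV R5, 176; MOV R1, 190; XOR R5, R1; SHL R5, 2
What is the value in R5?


Register state trace:
  MOV R5, 176  → R5 = 176 (0b10110000)
  MOV R1, 190  → R1 = 190 (0b10111110)
  XOR R5, R1  → R5 = 176 XOR 190 = 14 (0b00001110)
  SHL R5, 2  → R5 = 14 << 2 = 56
Final: R5 = 56

56


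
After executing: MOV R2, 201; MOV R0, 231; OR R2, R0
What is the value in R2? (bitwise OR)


Register state trace:
  MOV R2, 201  → R2 = 201 (0b11001001)
  MOV R0, 231  → R0 = 231 (0b11100111)
  OR R2, R0   → R2 = 201 OR 231 = 239 (0b11101111)
Final: R2 = 239

239


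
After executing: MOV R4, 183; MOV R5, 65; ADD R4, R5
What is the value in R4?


Register state trace:
  MOV R4, 183  → R4 = 183
  MOV R5, 65  → R5 = 65
  ADD R4, R5  → R4 = 183 + 65 = 248
Final: R4 = 248

248


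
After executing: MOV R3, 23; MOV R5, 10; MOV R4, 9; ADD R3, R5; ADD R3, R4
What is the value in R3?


Register state trace:
  MOV R3, 23  → R3 = 23
  MOV R5, 10  → R5 = 10
  MOV R4, 9  → R4 = 9
  ADD R3, R5  → R3 = 23 + 10 = 33
  ADD R3, R4  → R3 = 33 + 9 = 42
Final: R3 = 42

42


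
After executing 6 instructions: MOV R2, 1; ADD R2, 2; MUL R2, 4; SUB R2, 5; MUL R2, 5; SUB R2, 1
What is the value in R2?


Register state trace:
  MOV R2, 1  → R2 = 1
  ADD R2, 2  → R2 = 1 + 2 = 3
  MUL R2, 4  → R2 = 3 * 4 = 12
  SUB R2, 5  → R2 = 12 - 5 = 7
  MUL R2, 5  → R2 = 7 * 5 = 35
  SUB R2, 1  → R2 = 35 - 1 = 34
Final: R2 = 34

34


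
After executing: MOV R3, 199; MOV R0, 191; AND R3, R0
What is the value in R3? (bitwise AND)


Register state trace:
  MOV R3, 199  → R3 = 199 (0b11000111)
  MOV R0, 191  → R0 = 191 (0b10111111)
  AND R3, R0  → R3 = 199 AND 191 = 135 (0b10000111)
Final: R3 = 135

135


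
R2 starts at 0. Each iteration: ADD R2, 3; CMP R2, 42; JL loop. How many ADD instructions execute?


Loop trace (R2 starts at 0, target 42, step 3):
  ADD #1: R2 = 0 + 3 = 3  → 3 < 42, loop
  ADD #2: R2 = 3 + 3 = 6  → 6 < 42, loop
  ADD #3: R2 = 6 + 3 = 9  → 9 < 42, loop
  ADD #4: R2 = 9 + 3 = 12  → 12 < 42, loop
  ADD #5: R2 = 12 + 3 = 15  → 15 < 42, loop
  ADD #6: R2 = 15 + 3 = 18  → 18 < 42, loop
  ADD #7: R2 = 18 + 3 = 21  → 21 < 42, loop
  ADD #8: R2 = 21 + 3 = 24  → 24 < 42, loop
  ADD #9: R2 = 24 + 3 = 27  → 27 < 42, loop
  ADD #10: R2 = 27 + 3 = 30  → 30 < 42, loop
  ADD #11: R2 = 30 + 3 = 33  → 33 < 42, loop
  ADD #12: R2 = 33 + 3 = 36  → 36 < 42, loop
  ADD #13: R2 = 36 + 3 = 39  → 39 < 42, loop
  ADD #14: R2 = 39 + 3 = 42  → 42 >= 42, exit
Total ADD instructions: 14

14


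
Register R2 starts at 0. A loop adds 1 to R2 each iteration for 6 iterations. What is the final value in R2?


Starting value: R2 = 0
  Iter 1: R2 = 0 + 1 = 1
  Iter 2: R2 = 1 + 1 = 2
  Iter 3: R2 = 2 + 1 = 3
  Iter 4: R2 = 3 + 1 = 4
  Iter 5: R2 = 4 + 1 = 5
  Iter 6: R2 = 5 + 1 = 6
Final: R2 = 6

6


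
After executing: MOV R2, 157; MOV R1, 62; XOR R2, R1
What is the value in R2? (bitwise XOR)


Register state trace:
  MOV R2, 157  → R2 = 157 (0b10011101)
  MOV R1, 62  → R1 = 62 (0b00111110)
  XOR R2, R1  → R2 = 157 XOR 62 = 163 (0b10100011)
Final: R2 = 163

163


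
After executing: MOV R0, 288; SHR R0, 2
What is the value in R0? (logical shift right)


Register state trace:
  MOV R0, 288  → R0 = 288
  SHR R0, 2  → R0 = 288 >> 2 = 288 // 2^2 = 72
Final: R0 = 72

72
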